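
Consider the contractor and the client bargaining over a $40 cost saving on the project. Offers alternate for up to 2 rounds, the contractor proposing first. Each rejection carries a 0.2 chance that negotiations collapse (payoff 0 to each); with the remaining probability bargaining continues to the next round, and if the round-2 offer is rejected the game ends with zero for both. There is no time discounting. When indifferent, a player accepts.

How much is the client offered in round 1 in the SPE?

32

By backward induction:
Round 2 (the client proposes): rejection yields 0 for the contractor; the client offers 0 and keeps 40.
Round 1 (the contractor proposes): rejecting gives the client an expected 0.8 × 40 = 32, so the contractor offers 32, keeping 8.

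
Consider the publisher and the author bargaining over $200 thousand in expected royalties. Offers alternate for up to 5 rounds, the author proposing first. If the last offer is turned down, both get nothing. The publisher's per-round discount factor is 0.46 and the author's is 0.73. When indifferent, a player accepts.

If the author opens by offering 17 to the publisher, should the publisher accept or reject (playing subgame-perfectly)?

Round 5 (the author proposes): rejection yields 0 for the publisher; the author offers 0 and keeps 200.
Round 4 (the publisher proposes): the author can get 200 next round, worth 0.73 × 200 = 146 now; the publisher offers that and keeps 54.
Round 3 (the author proposes): the publisher can get 54 next round, worth 0.46 × 54 = 24.84 now, so the author offers 24.84, keeping 175.16.
Round 2 (the publisher proposes): the author can get 175.16 next round, worth 0.73 × 175.16 = 127.8668 now. The publisher offers 127.8668 and keeps 200 − 127.8668 = 72.1332.
So by rejecting in round 1, the publisher gets 72.1332 next round, worth 0.46 × 72.1332 = 33.181272 now.
Offer 17 < 33.181272, so the publisher rejects.

Reject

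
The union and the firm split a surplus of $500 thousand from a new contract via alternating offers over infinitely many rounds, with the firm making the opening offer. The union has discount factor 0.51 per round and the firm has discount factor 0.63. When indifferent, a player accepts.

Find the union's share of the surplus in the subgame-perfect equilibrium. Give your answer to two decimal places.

In a stationary SPE each proposer offers the other exactly their discounted continuation value.
If the firm keeps x when proposing and the union keeps y when proposing, then x = 500 − 0.51y and y = 500 − 0.63x.
Solving: x = 500(1 − 0.51) / (1 − 0.63·0.51) = 245 / 0.6787 ≈ 360.9842.
The union gets 500 − 360.9842 ≈ 139.0158.

139.02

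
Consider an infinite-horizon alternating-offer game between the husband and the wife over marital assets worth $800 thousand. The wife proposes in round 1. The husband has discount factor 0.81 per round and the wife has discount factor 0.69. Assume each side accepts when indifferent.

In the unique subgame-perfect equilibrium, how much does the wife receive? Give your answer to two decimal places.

344.59

When the wife proposes, the husband accepts any offer worth at least 0.81 times what the husband would get by proposing next round; and vice versa.
This gives x = 800 − 0.81y and y = 800 − 0.69x, where x and y are each side's share when it proposes.
Hence (1 − 0.81·0.69)x = 800(1 − 0.81), i.e. 0.4411·x = 152.
x ≈ 344.5931; the husband's share is 800 − x ≈ 455.4069.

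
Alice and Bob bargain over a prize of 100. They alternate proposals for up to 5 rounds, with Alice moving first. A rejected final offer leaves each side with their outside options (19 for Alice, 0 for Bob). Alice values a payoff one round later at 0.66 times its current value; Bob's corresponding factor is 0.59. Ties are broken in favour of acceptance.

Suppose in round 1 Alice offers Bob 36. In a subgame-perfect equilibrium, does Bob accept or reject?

Accept

Work out Bob's continuation value if the offer is rejected.
Round 5 (Alice proposes): Bob will accept anything ≥ 0, so Alice offers 0 and keeps 100.
Round 4 (Bob proposes): Alice can get 100 next round, worth 0.66 × 100 = 66 now; Bob offers that and keeps 34.
Round 3 (Alice proposes): Bob can get 34 next round, worth 0.59 × 34 = 20.06 now. Alice offers 20.06 and keeps 100 − 20.06 = 79.94.
Round 2 (Bob proposes): Alice can get 79.94 next round, worth 0.66 × 79.94 = 52.7604 now. Bob offers 52.7604 and keeps 100 − 52.7604 = 47.2396.
So by rejecting in round 1, Bob gets 47.2396 next round, worth 0.59 × 47.2396 = 27.871364 now.
Offer 36 ≥ 27.871364, so Bob accepts.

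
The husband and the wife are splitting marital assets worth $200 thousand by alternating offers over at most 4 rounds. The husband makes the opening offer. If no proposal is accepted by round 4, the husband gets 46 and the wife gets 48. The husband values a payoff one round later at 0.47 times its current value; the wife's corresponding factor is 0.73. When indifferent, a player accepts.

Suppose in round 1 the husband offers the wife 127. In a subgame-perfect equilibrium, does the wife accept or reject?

Accept

Work out the wife's continuation value if the offer is rejected.
Round 4 (the wife proposes): the husband gets 46 if talks fail, so the wife offers 46 and keeps 154.
Round 3 (the husband proposes): the wife can get 154 next round, worth 0.73 × 154 = 112.42 now. The husband offers 112.42 and keeps 200 − 112.42 = 87.58.
Round 2 (the wife proposes): the husband can get 87.58 next round, worth 0.47 × 87.58 = 41.1626 now; the wife offers that and keeps 158.8374.
So by rejecting in round 1, the wife gets 158.8374 next round, worth 0.73 × 158.8374 = 115.951302 now.
Offer 127 ≥ 115.951302, so the wife accepts.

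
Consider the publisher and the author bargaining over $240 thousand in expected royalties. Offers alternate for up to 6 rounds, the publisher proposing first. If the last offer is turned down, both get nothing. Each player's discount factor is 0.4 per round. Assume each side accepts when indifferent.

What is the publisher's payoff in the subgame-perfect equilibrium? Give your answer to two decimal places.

170.73

Round 6 (the author proposes): the publisher will accept anything ≥ 0, so the author offers 0 and keeps 240.
Round 5 (the publisher proposes): the author can get 240 next round, worth 0.4 × 240 = 96 now. The publisher offers 96 and keeps 240 − 96 = 144.
Round 4 (the author proposes): the publisher can get 144 next round, worth 0.4 × 144 = 57.6 now; the author offers that and keeps 182.4.
Round 3 (the publisher proposes): the author can get 182.4 next round, worth 0.4 × 182.4 = 72.96 now, so the publisher offers 72.96, keeping 167.04.
Round 2 (the author proposes): the publisher can get 167.04 next round, worth 0.4 × 167.04 = 66.816 now; the author offers that and keeps 173.184.
Round 1 (the publisher proposes): the author can get 173.184 next round, worth 0.4 × 173.184 = 69.2736 now; the publisher offers that and keeps 170.7264.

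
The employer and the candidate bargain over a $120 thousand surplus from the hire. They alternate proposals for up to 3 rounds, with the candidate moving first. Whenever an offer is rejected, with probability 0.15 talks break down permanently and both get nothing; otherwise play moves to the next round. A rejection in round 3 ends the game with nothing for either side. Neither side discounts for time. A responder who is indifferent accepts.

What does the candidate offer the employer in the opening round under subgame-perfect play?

15.3

Round 3 (the candidate proposes): rejection yields 0 for the employer; the candidate offers 0 and keeps 120.
Round 2 (the employer proposes): rejecting gives the candidate an expected 0.85 × 120 = 102; the employer offers that and keeps 18.
Round 1 (the candidate proposes): rejecting gives the employer an expected 0.85 × 18 = 15.3; the candidate offers that and keeps 104.7.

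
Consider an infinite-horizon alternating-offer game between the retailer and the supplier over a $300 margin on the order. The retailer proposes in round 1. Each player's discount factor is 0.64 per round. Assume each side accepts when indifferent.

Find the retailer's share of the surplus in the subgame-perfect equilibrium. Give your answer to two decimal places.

When the retailer proposes, the supplier accepts any offer worth at least 0.64 times what the supplier would get by proposing next round; and vice versa.
This gives x = 300 − 0.64y and y = 300 − 0.64x, where x and y are each side's share when it proposes.
Hence (1 − 0.64·0.64)x = 300(1 − 0.64), i.e. 0.5904·x = 108.
x ≈ 182.9268; the supplier's share is 300 − x ≈ 117.0732.

182.93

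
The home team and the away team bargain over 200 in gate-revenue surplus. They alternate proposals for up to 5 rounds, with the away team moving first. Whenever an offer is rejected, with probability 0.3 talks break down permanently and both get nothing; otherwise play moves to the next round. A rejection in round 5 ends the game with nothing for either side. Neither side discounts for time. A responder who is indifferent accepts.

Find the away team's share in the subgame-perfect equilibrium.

137.42

Round 5 (the away team proposes): the home team will accept anything ≥ 0, so the away team offers 0 and keeps 200.
Round 4 (the home team proposes): rejecting gives the away team an expected 0.7 × 200 = 140; the home team offers that and keeps 60.
Round 3 (the away team proposes): rejecting gives the home team an expected 0.7 × 60 = 42; the away team offers that and keeps 158.
Round 2 (the home team proposes): rejecting gives the away team an expected 0.7 × 158 = 110.6, so the home team offers 110.6, keeping 89.4.
Round 1 (the away team proposes): rejecting gives the home team an expected 0.7 × 89.4 = 62.58. The away team offers 62.58 and keeps 200 − 62.58 = 137.42.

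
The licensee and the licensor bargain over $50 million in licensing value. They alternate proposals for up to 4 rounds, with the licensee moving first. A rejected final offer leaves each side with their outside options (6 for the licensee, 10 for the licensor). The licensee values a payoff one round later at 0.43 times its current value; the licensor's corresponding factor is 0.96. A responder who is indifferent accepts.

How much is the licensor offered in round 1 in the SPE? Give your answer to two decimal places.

Round 4 (the licensor proposes): the licensee gets 6 if talks fail, so the licensor offers 6 and keeps 44.
Round 3 (the licensee proposes): the licensor can get 44 next round, worth 0.96 × 44 = 42.24 now; the licensee offers that and keeps 7.76.
Round 2 (the licensor proposes): the licensee can get 7.76 next round, worth 0.43 × 7.76 = 3.3368 now, so the licensor offers 3.3368, keeping 46.6632.
Round 1 (the licensee proposes): the licensor can get 46.6632 next round, worth 0.96 × 46.6632 = 44.796672 now; the licensee offers that and keeps 5.203328.

44.80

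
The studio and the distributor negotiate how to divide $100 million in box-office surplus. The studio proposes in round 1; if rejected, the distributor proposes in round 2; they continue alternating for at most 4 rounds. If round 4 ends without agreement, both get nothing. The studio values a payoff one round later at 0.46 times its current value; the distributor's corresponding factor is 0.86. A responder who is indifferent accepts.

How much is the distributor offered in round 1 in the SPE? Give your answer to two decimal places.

Solve by backward induction from round 4.
Round 4 (the distributor proposes): the studio will accept anything ≥ 0, so the distributor offers 0 and keeps 100.
Round 3 (the studio proposes): the distributor can get 100 next round, worth 0.86 × 100 = 86 now. The studio offers 86 and keeps 100 − 86 = 14.
Round 2 (the distributor proposes): the studio can get 14 next round, worth 0.46 × 14 = 6.44 now. The distributor offers 6.44 and keeps 100 − 6.44 = 93.56.
Round 1 (the studio proposes): the distributor can get 93.56 next round, worth 0.86 × 93.56 = 80.4616 now, so the studio offers 80.4616, keeping 19.5384.

80.46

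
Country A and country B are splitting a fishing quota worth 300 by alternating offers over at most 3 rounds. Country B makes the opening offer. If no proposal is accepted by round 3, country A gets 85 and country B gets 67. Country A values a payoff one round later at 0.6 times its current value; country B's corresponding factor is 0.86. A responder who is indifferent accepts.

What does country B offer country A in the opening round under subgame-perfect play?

Round 3 (country B proposes): country A gets 85 if talks fail, so country B offers 85 and keeps 215.
Round 2 (country A proposes): country B can get 215 next round, worth 0.86 × 215 = 184.9 now. Country A offers 184.9 and keeps 300 − 184.9 = 115.1.
Round 1 (country B proposes): country A can get 115.1 next round, worth 0.6 × 115.1 = 69.06 now; country B offers that and keeps 230.94.

69.06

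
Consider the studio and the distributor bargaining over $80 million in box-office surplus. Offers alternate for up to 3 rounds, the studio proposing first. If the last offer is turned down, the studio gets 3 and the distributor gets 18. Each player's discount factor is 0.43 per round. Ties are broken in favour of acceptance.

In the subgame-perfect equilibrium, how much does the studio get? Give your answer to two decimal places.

57.06

Round 3 (the studio proposes): the distributor gets 18 if talks fail, so the studio offers 18 and keeps 62.
Round 2 (the distributor proposes): the studio can get 62 next round, worth 0.43 × 62 = 26.66 now. The distributor offers 26.66 and keeps 80 − 26.66 = 53.34.
Round 1 (the studio proposes): the distributor can get 53.34 next round, worth 0.43 × 53.34 = 22.9362 now. The studio offers 22.9362 and keeps 80 − 22.9362 = 57.0638.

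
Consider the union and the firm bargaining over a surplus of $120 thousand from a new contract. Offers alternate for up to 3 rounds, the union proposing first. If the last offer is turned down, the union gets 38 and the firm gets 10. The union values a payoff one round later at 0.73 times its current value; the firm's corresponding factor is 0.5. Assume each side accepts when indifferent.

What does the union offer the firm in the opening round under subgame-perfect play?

19.85

Round 3 (the union proposes): the firm gets 10 if talks fail, so the union offers 10 and keeps 110.
Round 2 (the firm proposes): the union can get 110 next round, worth 0.73 × 110 = 80.3 now; the firm offers that and keeps 39.7.
Round 1 (the union proposes): the firm can get 39.7 next round, worth 0.5 × 39.7 = 19.85 now; the union offers that and keeps 100.15.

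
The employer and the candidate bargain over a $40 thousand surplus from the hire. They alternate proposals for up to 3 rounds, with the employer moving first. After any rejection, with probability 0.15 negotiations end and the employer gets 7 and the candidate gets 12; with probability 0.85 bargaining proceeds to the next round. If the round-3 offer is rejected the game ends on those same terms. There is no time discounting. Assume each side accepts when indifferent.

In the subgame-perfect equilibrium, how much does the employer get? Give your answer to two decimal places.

25.32

By backward induction:
Round 3 (the employer proposes): the candidate gets 12 if talks fail, so the employer offers 12 and keeps 28.
Round 2 (the candidate proposes): rejecting gives the employer an expected 0.85 × 28 + 0.15 × 7 = 24.85; the candidate offers that and keeps 15.15.
Round 1 (the employer proposes): rejecting gives the candidate an expected 0.85 × 15.15 + 0.15 × 12 = 14.6775; the employer offers that and keeps 25.3225.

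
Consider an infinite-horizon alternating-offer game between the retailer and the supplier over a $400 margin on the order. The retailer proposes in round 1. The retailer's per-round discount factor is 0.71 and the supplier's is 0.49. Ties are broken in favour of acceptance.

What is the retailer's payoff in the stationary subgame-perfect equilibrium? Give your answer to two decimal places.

312.84

Let x be the retailer's share when the retailer proposes and y be the supplier's share when the supplier proposes.
The supplier accepts iff offered ≥ 0.49·y, so x = 400 − 0.49y. Symmetrically y = 400 − 0.71x.
Substituting: x = 400 − 0.49(400 − 0.71x), giving x(1 − 0.71·0.49) = 400(1 − 0.49).
So x = 400 × 0.51 / 0.6521 ≈ 312.8355, and the supplier receives 400 − x ≈ 87.1645.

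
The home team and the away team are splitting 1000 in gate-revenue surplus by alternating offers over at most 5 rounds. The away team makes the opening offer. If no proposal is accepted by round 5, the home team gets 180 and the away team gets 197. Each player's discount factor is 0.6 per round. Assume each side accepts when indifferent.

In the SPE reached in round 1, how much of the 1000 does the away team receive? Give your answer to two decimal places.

Round 5 (the away team proposes): the home team gets 180 if talks fail, so the away team offers 180 and keeps 820.
Round 4 (the home team proposes): the away team can get 820 next round, worth 0.6 × 820 = 492 now; the home team offers that and keeps 508.
Round 3 (the away team proposes): the home team can get 508 next round, worth 0.6 × 508 = 304.8 now, so the away team offers 304.8, keeping 695.2.
Round 2 (the home team proposes): the away team can get 695.2 next round, worth 0.6 × 695.2 = 417.12 now, so the home team offers 417.12, keeping 582.88.
Round 1 (the away team proposes): the home team can get 582.88 next round, worth 0.6 × 582.88 = 349.728 now, so the away team offers 349.728, keeping 650.272.

650.27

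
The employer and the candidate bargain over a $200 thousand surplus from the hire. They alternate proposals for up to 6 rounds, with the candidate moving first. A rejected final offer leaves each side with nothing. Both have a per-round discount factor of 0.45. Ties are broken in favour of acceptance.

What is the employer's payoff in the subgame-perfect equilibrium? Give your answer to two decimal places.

63.21

Round 6 (the employer proposes): the candidate will accept anything ≥ 0, so the employer offers 0 and keeps 200.
Round 5 (the candidate proposes): the employer can get 200 next round, worth 0.45 × 200 = 90 now. The candidate offers 90 and keeps 200 − 90 = 110.
Round 4 (the employer proposes): the candidate can get 110 next round, worth 0.45 × 110 = 49.5 now. The employer offers 49.5 and keeps 200 − 49.5 = 150.5.
Round 3 (the candidate proposes): the employer can get 150.5 next round, worth 0.45 × 150.5 = 67.725 now. The candidate offers 67.725 and keeps 200 − 67.725 = 132.275.
Round 2 (the employer proposes): the candidate can get 132.275 next round, worth 0.45 × 132.275 = 59.52375 now. The employer offers 59.52375 and keeps 200 − 59.52375 = 140.47625.
Round 1 (the candidate proposes): the employer can get 140.47625 next round, worth 0.45 × 140.47625 = 63.2143125 now. The candidate offers 63.2143125 and keeps 200 − 63.2143125 = 136.7856875.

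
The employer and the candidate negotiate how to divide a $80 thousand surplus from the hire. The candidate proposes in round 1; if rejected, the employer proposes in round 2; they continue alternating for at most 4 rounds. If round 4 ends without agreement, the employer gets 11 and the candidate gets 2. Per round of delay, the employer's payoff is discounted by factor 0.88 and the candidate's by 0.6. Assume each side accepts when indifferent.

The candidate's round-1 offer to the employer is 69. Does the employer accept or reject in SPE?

Accept

Round 4 (the employer proposes): the candidate gets 2 if talks fail, so the employer offers 2 and keeps 78.
Round 3 (the candidate proposes): the employer can get 78 next round, worth 0.88 × 78 = 68.64 now. The candidate offers 68.64 and keeps 80 − 68.64 = 11.36.
Round 2 (the employer proposes): the candidate can get 11.36 next round, worth 0.6 × 11.36 = 6.816 now, so the employer offers 6.816, keeping 73.184.
So by rejecting in round 1, the employer gets 73.184 next round, worth 0.88 × 73.184 = 64.40192 now.
Offer 69 ≥ 64.40192, so the employer accepts.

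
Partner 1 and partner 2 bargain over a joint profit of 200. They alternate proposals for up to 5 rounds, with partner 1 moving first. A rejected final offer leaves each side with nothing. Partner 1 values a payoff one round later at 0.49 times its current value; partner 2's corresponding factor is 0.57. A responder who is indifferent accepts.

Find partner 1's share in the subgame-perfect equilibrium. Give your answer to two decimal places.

125.62

Round 5 (partner 1 proposes): rejection yields 0 for partner 2; partner 1 offers 0 and keeps 200.
Round 4 (partner 2 proposes): partner 1 can get 200 next round, worth 0.49 × 200 = 98 now. Partner 2 offers 98 and keeps 200 − 98 = 102.
Round 3 (partner 1 proposes): partner 2 can get 102 next round, worth 0.57 × 102 = 58.14 now; partner 1 offers that and keeps 141.86.
Round 2 (partner 2 proposes): partner 1 can get 141.86 next round, worth 0.49 × 141.86 = 69.5114 now; partner 2 offers that and keeps 130.4886.
Round 1 (partner 1 proposes): partner 2 can get 130.4886 next round, worth 0.57 × 130.4886 = 74.378502 now; partner 1 offers that and keeps 125.621498.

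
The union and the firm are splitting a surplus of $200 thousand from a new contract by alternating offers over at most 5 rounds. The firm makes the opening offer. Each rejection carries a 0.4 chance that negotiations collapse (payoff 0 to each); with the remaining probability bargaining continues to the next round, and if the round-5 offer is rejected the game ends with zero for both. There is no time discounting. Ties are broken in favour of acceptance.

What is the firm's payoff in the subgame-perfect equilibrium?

Round 5 (the firm proposes): the union will accept anything ≥ 0, so the firm offers 0 and keeps 200.
Round 4 (the union proposes): rejecting gives the firm an expected 0.6 × 200 = 120, so the union offers 120, keeping 80.
Round 3 (the firm proposes): rejecting gives the union an expected 0.6 × 80 = 48. The firm offers 48 and keeps 200 − 48 = 152.
Round 2 (the union proposes): rejecting gives the firm an expected 0.6 × 152 = 91.2. The union offers 91.2 and keeps 200 − 91.2 = 108.8.
Round 1 (the firm proposes): rejecting gives the union an expected 0.6 × 108.8 = 65.28; the firm offers that and keeps 134.72.

134.72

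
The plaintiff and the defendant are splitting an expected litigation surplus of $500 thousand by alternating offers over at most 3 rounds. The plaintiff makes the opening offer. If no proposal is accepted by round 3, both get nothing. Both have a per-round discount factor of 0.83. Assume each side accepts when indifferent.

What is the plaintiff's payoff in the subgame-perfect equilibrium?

429.45

Round 3 (the plaintiff proposes): rejection yields 0 for the defendant; the plaintiff offers 0 and keeps 500.
Round 2 (the defendant proposes): the plaintiff can get 500 next round, worth 0.83 × 500 = 415 now. The defendant offers 415 and keeps 500 − 415 = 85.
Round 1 (the plaintiff proposes): the defendant can get 85 next round, worth 0.83 × 85 = 70.55 now; the plaintiff offers that and keeps 429.45.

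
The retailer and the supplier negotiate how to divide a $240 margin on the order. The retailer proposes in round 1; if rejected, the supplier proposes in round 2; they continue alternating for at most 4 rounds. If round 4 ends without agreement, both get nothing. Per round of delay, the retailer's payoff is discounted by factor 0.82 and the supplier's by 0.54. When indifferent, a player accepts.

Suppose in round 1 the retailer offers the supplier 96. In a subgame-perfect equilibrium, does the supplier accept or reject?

Accept

Work out the supplier's continuation value if the offer is rejected.
Round 4 (the supplier proposes): the retailer will accept anything ≥ 0, so the supplier offers 0 and keeps 240.
Round 3 (the retailer proposes): the supplier can get 240 next round, worth 0.54 × 240 = 129.6 now; the retailer offers that and keeps 110.4.
Round 2 (the supplier proposes): the retailer can get 110.4 next round, worth 0.82 × 110.4 = 90.528 now, so the supplier offers 90.528, keeping 149.472.
So by rejecting in round 1, the supplier gets 149.472 next round, worth 0.54 × 149.472 = 80.71488 now.
Offer 96 ≥ 80.71488, so the supplier accepts.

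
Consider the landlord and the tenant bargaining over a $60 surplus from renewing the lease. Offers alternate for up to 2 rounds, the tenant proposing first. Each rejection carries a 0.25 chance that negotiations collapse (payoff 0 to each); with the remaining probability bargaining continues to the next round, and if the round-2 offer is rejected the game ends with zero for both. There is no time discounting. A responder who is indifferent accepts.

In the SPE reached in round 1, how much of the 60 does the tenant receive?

15

By backward induction:
Round 2 (the landlord proposes): the tenant will accept anything ≥ 0, so the landlord offers 0 and keeps 60.
Round 1 (the tenant proposes): rejecting gives the landlord an expected 0.75 × 60 = 45; the tenant offers that and keeps 15.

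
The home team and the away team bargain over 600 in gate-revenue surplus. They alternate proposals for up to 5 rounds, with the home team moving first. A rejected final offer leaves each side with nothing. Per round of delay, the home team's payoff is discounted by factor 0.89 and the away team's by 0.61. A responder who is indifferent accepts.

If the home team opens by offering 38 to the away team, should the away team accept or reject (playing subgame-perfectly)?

Reject

Round 5 (the home team proposes): rejection yields 0 for the away team; the home team offers 0 and keeps 600.
Round 4 (the away team proposes): the home team can get 600 next round, worth 0.89 × 600 = 534 now. The away team offers 534 and keeps 600 − 534 = 66.
Round 3 (the home team proposes): the away team can get 66 next round, worth 0.61 × 66 = 40.26 now, so the home team offers 40.26, keeping 559.74.
Round 2 (the away team proposes): the home team can get 559.74 next round, worth 0.89 × 559.74 = 498.1686 now. The away team offers 498.1686 and keeps 600 − 498.1686 = 101.8314.
So by rejecting in round 1, the away team gets 101.8314 next round, worth 0.61 × 101.8314 = 62.117154 now.
Offer 38 < 62.117154, so the away team rejects.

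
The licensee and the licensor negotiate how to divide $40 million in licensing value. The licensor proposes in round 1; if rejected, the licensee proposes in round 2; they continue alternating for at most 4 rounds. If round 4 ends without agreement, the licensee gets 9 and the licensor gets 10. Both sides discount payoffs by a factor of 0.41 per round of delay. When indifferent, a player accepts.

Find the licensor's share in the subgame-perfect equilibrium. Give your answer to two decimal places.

28.26

Round 4 (the licensee proposes): the licensor gets 10 if talks fail, so the licensee offers 10 and keeps 30.
Round 3 (the licensor proposes): the licensee can get 30 next round, worth 0.41 × 30 = 12.3 now. The licensor offers 12.3 and keeps 40 − 12.3 = 27.7.
Round 2 (the licensee proposes): the licensor can get 27.7 next round, worth 0.41 × 27.7 = 11.357 now, so the licensee offers 11.357, keeping 28.643.
Round 1 (the licensor proposes): the licensee can get 28.643 next round, worth 0.41 × 28.643 = 11.74363 now; the licensor offers that and keeps 28.25637.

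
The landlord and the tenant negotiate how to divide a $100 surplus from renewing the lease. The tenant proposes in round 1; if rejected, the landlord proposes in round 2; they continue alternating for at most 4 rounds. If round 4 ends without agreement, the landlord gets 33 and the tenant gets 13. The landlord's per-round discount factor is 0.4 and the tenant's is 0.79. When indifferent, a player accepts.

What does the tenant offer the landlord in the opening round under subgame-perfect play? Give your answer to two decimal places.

Round 4 (the landlord proposes): the tenant gets 13 if talks fail, so the landlord offers 13 and keeps 87.
Round 3 (the tenant proposes): the landlord can get 87 next round, worth 0.4 × 87 = 34.8 now; the tenant offers that and keeps 65.2.
Round 2 (the landlord proposes): the tenant can get 65.2 next round, worth 0.79 × 65.2 = 51.508 now. The landlord offers 51.508 and keeps 100 − 51.508 = 48.492.
Round 1 (the tenant proposes): the landlord can get 48.492 next round, worth 0.4 × 48.492 = 19.3968 now; the tenant offers that and keeps 80.6032.

19.40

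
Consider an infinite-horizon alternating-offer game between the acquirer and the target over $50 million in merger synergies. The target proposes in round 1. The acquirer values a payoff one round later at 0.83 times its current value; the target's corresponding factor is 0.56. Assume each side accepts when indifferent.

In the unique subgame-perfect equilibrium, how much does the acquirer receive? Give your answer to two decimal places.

34.12

When the target proposes, the acquirer accepts any offer worth at least 0.83 times what the acquirer would get by proposing next round; and vice versa.
This gives x = 50 − 0.83y and y = 50 − 0.56x, where x and y are each side's share when it proposes.
Hence (1 − 0.83·0.56)x = 50(1 − 0.83), i.e. 0.5352·x = 8.5.
x ≈ 15.8819; the acquirer's share is 50 − x ≈ 34.1181.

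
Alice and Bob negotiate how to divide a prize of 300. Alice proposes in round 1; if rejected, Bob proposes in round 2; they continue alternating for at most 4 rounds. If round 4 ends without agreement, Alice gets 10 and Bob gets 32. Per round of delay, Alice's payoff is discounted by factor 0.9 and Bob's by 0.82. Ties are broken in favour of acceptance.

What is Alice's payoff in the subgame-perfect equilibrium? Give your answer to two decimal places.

Round 4 (Bob proposes): Alice gets 10 if talks fail, so Bob offers 10 and keeps 290.
Round 3 (Alice proposes): Bob can get 290 next round, worth 0.82 × 290 = 237.8 now, so Alice offers 237.8, keeping 62.2.
Round 2 (Bob proposes): Alice can get 62.2 next round, worth 0.9 × 62.2 = 55.98 now; Bob offers that and keeps 244.02.
Round 1 (Alice proposes): Bob can get 244.02 next round, worth 0.82 × 244.02 = 200.0964 now. Alice offers 200.0964 and keeps 300 − 200.0964 = 99.9036.

99.90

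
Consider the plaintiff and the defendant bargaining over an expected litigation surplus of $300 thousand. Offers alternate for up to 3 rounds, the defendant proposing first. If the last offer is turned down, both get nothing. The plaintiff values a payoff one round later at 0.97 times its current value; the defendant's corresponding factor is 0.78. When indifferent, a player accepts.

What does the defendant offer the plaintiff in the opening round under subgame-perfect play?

64.02

By backward induction:
Round 3 (the defendant proposes): rejection yields 0 for the plaintiff; the defendant offers 0 and keeps 300.
Round 2 (the plaintiff proposes): the defendant can get 300 next round, worth 0.78 × 300 = 234 now; the plaintiff offers that and keeps 66.
Round 1 (the defendant proposes): the plaintiff can get 66 next round, worth 0.97 × 66 = 64.02 now. The defendant offers 64.02 and keeps 300 − 64.02 = 235.98.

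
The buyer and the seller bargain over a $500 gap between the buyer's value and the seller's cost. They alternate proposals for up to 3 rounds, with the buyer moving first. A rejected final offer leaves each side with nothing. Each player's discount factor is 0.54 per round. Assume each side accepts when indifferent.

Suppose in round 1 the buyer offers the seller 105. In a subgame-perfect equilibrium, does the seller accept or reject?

Reject

Round 3 (the buyer proposes): the seller will accept anything ≥ 0, so the buyer offers 0 and keeps 500.
Round 2 (the seller proposes): the buyer can get 500 next round, worth 0.54 × 500 = 270 now, so the seller offers 270, keeping 230.
So by rejecting in round 1, the seller gets 230 next round, worth 0.54 × 230 = 124.2 now.
Offer 105 < 124.2, so the seller rejects.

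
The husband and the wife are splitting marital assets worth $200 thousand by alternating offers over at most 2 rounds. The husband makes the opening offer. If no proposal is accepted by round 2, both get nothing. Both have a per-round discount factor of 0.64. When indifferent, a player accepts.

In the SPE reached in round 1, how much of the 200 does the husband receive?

72

Solve by backward induction from round 2.
Round 2 (the wife proposes): rejection yields 0 for the husband; the wife offers 0 and keeps 200.
Round 1 (the husband proposes): the wife can get 200 next round, worth 0.64 × 200 = 128 now; the husband offers that and keeps 72.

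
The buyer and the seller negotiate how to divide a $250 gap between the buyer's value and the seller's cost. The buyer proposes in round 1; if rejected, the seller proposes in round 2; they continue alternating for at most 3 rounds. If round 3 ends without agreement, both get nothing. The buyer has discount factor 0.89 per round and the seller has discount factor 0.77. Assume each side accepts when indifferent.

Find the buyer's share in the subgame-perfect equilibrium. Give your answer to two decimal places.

Solve by backward induction from round 3.
Round 3 (the buyer proposes): rejection yields 0 for the seller; the buyer offers 0 and keeps 250.
Round 2 (the seller proposes): the buyer can get 250 next round, worth 0.89 × 250 = 222.5 now. The seller offers 222.5 and keeps 250 − 222.5 = 27.5.
Round 1 (the buyer proposes): the seller can get 27.5 next round, worth 0.77 × 27.5 = 21.175 now. The buyer offers 21.175 and keeps 250 − 21.175 = 228.825.

228.83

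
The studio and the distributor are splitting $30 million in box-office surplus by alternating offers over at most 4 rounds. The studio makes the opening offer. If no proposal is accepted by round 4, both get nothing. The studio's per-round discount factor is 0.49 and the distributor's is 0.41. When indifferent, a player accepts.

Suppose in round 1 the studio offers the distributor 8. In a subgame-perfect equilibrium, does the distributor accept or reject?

Reject

Work out the distributor's continuation value if the offer is rejected.
Round 4 (the distributor proposes): the studio will accept anything ≥ 0, so the distributor offers 0 and keeps 30.
Round 3 (the studio proposes): the distributor can get 30 next round, worth 0.41 × 30 = 12.3 now, so the studio offers 12.3, keeping 17.7.
Round 2 (the distributor proposes): the studio can get 17.7 next round, worth 0.49 × 17.7 = 8.673 now; the distributor offers that and keeps 21.327.
So by rejecting in round 1, the distributor gets 21.327 next round, worth 0.41 × 21.327 = 8.74407 now.
Offer 8 < 8.74407, so the distributor rejects.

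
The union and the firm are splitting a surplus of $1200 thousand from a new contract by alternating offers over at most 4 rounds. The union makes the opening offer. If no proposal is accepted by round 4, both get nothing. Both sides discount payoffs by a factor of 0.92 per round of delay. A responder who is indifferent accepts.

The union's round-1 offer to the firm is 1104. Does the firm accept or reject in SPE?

Round 4 (the firm proposes): rejection yields 0 for the union; the firm offers 0 and keeps 1200.
Round 3 (the union proposes): the firm can get 1200 next round, worth 0.92 × 1200 = 1104 now. The union offers 1104 and keeps 1200 − 1104 = 96.
Round 2 (the firm proposes): the union can get 96 next round, worth 0.92 × 96 = 88.32 now, so the firm offers 88.32, keeping 1111.68.
So by rejecting in round 1, the firm gets 1111.68 next round, worth 0.92 × 1111.68 = 1022.7456 now.
Offer 1104 ≥ 1022.7456, so the firm accepts.

Accept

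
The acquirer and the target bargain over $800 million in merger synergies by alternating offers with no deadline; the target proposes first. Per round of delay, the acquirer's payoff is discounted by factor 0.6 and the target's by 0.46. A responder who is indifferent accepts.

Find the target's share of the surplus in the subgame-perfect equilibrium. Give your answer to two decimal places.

In a stationary SPE each proposer offers the other exactly their discounted continuation value.
If the target keeps x when proposing and the acquirer keeps y when proposing, then x = 800 − 0.6y and y = 800 − 0.46x.
Solving: x = 800(1 − 0.6) / (1 − 0.46·0.6) = 320 / 0.724 ≈ 441.9890.
The acquirer gets 800 − 441.9890 ≈ 358.0110.

441.99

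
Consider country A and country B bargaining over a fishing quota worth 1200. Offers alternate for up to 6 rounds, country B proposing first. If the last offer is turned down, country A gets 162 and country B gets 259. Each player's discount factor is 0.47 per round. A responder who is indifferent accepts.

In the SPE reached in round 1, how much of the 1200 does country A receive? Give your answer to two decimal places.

386.53

Round 6 (country A proposes): country B gets 259 if talks fail, so country A offers 259 and keeps 941.
Round 5 (country B proposes): country A can get 941 next round, worth 0.47 × 941 = 442.27 now. Country B offers 442.27 and keeps 1200 − 442.27 = 757.73.
Round 4 (country A proposes): country B can get 757.73 next round, worth 0.47 × 757.73 = 356.1331 now; country A offers that and keeps 843.8669.
Round 3 (country B proposes): country A can get 843.8669 next round, worth 0.47 × 843.8669 = 396.617443 now, so country B offers 396.617443, keeping 803.382557.
Round 2 (country A proposes): country B can get 803.382557 next round, worth 0.47 × 803.382557 = 377.58980179 now. Country A offers 377.58980179 and keeps 1200 − 377.58980179 = 822.41019821.
Round 1 (country B proposes): country A can get 822.41019821 next round, worth 0.47 × 822.41019821 = 386.5327931587 now. Country B offers 386.5327931587 and keeps 1200 − 386.5327931587 = 813.4672068413.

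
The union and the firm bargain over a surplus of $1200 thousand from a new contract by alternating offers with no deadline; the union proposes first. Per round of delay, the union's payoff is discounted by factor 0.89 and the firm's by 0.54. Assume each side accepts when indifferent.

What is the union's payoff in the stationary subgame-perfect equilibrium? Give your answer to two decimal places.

Let x be the union's share when the union proposes and y be the firm's share when the firm proposes.
The firm accepts iff offered ≥ 0.54·y, so x = 1200 − 0.54y. Symmetrically y = 1200 − 0.89x.
Substituting: x = 1200 − 0.54(1200 − 0.89x), giving x(1 − 0.89·0.54) = 1200(1 − 0.54).
So x = 1200 × 0.46 / 0.5194 ≈ 1062.7647, and the firm receives 1200 − x ≈ 137.2353.

1062.76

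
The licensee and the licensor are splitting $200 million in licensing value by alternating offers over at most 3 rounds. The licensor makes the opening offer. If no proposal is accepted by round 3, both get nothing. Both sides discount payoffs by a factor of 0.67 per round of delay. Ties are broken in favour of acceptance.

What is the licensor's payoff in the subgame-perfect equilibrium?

155.78

Round 3 (the licensor proposes): the licensee will accept anything ≥ 0, so the licensor offers 0 and keeps 200.
Round 2 (the licensee proposes): the licensor can get 200 next round, worth 0.67 × 200 = 134 now. The licensee offers 134 and keeps 200 − 134 = 66.
Round 1 (the licensor proposes): the licensee can get 66 next round, worth 0.67 × 66 = 44.22 now; the licensor offers that and keeps 155.78.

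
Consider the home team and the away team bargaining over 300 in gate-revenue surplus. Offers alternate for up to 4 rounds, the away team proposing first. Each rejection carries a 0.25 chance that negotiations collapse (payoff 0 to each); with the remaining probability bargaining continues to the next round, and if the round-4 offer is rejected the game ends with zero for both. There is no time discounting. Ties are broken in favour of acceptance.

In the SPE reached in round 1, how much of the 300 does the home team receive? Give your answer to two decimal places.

182.81

Round 4 (the home team proposes): rejection yields 0 for the away team; the home team offers 0 and keeps 300.
Round 3 (the away team proposes): rejecting gives the home team an expected 0.75 × 300 = 225. The away team offers 225 and keeps 300 − 225 = 75.
Round 2 (the home team proposes): rejecting gives the away team an expected 0.75 × 75 = 56.25; the home team offers that and keeps 243.75.
Round 1 (the away team proposes): rejecting gives the home team an expected 0.75 × 243.75 = 182.8125, so the away team offers 182.8125, keeping 117.1875.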